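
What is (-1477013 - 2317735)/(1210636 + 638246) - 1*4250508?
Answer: -1309781921134/308147 ≈ -4.2505e+6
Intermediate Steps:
(-1477013 - 2317735)/(1210636 + 638246) - 1*4250508 = -3794748/1848882 - 4250508 = -3794748*1/1848882 - 4250508 = -632458/308147 - 4250508 = -1309781921134/308147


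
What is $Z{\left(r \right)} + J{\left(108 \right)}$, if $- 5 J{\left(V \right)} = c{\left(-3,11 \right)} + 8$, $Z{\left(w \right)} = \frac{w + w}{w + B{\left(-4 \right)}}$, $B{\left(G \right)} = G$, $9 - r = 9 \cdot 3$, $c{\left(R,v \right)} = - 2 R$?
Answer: $- \frac{64}{55} \approx -1.1636$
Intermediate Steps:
$r = -18$ ($r = 9 - 9 \cdot 3 = 9 - 27 = -18$)
$Z{\left(w \right)} = \frac{2 w}{-4 + w}$ ($Z{\left(w \right)} = \frac{w + w}{w - 4} = \frac{2 w}{-4 + w}$)
$J{\left(V \right)} = - \frac{14}{5}$ ($J{\left(V \right)} = - \frac{\left(-2\right) \left(-3\right) + 8}{5} = - \frac{6 + 8}{5} = \left(- \frac{1}{5}\right) 14 = - \frac{14}{5}$)
$Z{\left(r \right)} + J{\left(108 \right)} = 2 \left(-18\right) \frac{1}{-4 - 18} - \frac{14}{5} = 2 \left(-18\right) \frac{1}{-22} - \frac{14}{5} = 2 \left(-18\right) \left(- \frac{1}{22}\right) - \frac{14}{5} = \frac{18}{11} - \frac{14}{5} = - \frac{64}{55}$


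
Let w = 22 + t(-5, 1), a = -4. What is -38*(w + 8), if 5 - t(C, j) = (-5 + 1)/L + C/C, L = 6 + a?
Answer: -1368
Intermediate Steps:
L = 2 (L = 6 - 4 = 2)
t(C, j) = 6 (t(C, j) = 5 - ((-5 + 1)/2 + C/C) = 5 - (-4*½ + 1) = 5 - (-2 + 1) = 5 - 1*(-1) = 5 + 1 = 6)
w = 28 (w = 22 + 6 = 28)
-38*(w + 8) = -38*(28 + 8) = -38*36 = -1368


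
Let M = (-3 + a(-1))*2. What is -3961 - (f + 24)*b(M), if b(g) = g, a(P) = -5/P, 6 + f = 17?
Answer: -4101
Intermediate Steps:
f = 11 (f = -6 + 17 = 11)
M = 4 (M = (-3 - 5/(-1))*2 = (-3 - 5*(-1))*2 = (-3 + 5)*2 = 2*2 = 4)
-3961 - (f + 24)*b(M) = -3961 - (11 + 24)*4 = -3961 - 35*4 = -3961 - 1*140 = -3961 - 140 = -4101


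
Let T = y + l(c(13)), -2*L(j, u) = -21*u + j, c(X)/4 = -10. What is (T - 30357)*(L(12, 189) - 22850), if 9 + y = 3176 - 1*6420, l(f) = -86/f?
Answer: 28057849651/40 ≈ 7.0145e+8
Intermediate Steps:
c(X) = -40 (c(X) = 4*(-10) = -40)
L(j, u) = -j/2 + 21*u/2 (L(j, u) = -(-21*u + j)/2 = -(j - 21*u)/2 = -j/2 + 21*u/2)
y = -3253 (y = -9 + (3176 - 1*6420) = -9 + (3176 - 6420) = -9 - 3244 = -3253)
T = -65017/20 (T = -3253 - 86/(-40) = -3253 - 86*(-1/40) = -3253 + 43/20 = -65017/20 ≈ -3250.9)
(T - 30357)*(L(12, 189) - 22850) = (-65017/20 - 30357)*((-1/2*12 + (21/2)*189) - 22850) = -672157*((-6 + 3969/2) - 22850)/20 = -672157*(3957/2 - 22850)/20 = -672157/20*(-41743/2) = 28057849651/40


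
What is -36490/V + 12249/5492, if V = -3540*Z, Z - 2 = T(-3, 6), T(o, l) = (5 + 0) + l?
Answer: 38205103/12637092 ≈ 3.0233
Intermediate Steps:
T(o, l) = 5 + l
Z = 13 (Z = 2 + (5 + 6) = 2 + 11 = 13)
V = -46020 (V = -3540*13 = -46020)
-36490/V + 12249/5492 = -36490/(-46020) + 12249/5492 = -36490*(-1/46020) + 12249*(1/5492) = 3649/4602 + 12249/5492 = 38205103/12637092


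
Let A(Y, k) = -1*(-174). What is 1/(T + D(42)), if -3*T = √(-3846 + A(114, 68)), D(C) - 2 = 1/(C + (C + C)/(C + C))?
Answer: 1247/253987 + 3698*I*√102/761961 ≈ 0.0049097 + 0.049016*I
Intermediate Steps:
A(Y, k) = 174
D(C) = 2 + 1/(1 + C) (D(C) = 2 + 1/(C + (C + C)/(C + C)) = 2 + 1/(C + (2*C)/((2*C))) = 2 + 1/(C + (2*C)*(1/(2*C))) = 2 + 1/(C + 1) = 2 + 1/(1 + C))
T = -2*I*√102 (T = -√(-3846 + 174)/3 = -2*I*√102 ≈ -20.199*I)
1/(T + D(42)) = 1/(-2*I*√102 + (3 + 2*42)/(1 + 42)) = 1/(-2*I*√102 + (3 + 84)/43) = 1/(-2*I*√102 + (1/43)*87) = 1/(-2*I*√102 + 87/43) = 1/(87/43 - 2*I*√102)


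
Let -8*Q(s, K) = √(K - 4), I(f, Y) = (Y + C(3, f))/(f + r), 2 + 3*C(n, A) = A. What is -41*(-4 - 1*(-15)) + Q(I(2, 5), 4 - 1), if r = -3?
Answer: -451 - I/8 ≈ -451.0 - 0.125*I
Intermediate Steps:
C(n, A) = -⅔ + A/3
I(f, Y) = (-⅔ + Y + f/3)/(-3 + f) (I(f, Y) = (Y + (-⅔ + f/3))/(f - 3) = (-⅔ + Y + f/3)/(-3 + f))
Q(s, K) = -√(-4 + K)/8 (Q(s, K) = -√(K - 4)/8 = -√(-4 + K)/8)
-41*(-4 - 1*(-15)) + Q(I(2, 5), 4 - 1) = -41*(-4 - 1*(-15)) - √(-4 + (4 - 1))/8 = -41*(-4 + 15) - √(-4 + 3)/8 = -41*11 - I/8 = -451 - I/8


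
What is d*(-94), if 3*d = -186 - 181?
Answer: 34498/3 ≈ 11499.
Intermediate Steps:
d = -367/3 (d = (-186 - 181)/3 = (⅓)*(-367) = -367/3 ≈ -122.33)
d*(-94) = -367/3*(-94) = 34498/3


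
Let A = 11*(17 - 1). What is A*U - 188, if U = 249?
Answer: 43636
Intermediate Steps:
A = 176 (A = 11*16 = 176)
A*U - 188 = 176*249 - 188 = 43824 - 188 = 43636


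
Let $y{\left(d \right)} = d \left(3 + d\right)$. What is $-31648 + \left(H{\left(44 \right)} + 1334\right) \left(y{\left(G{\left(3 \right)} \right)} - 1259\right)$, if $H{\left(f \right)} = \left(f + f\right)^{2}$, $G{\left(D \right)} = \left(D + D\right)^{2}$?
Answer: $1284662$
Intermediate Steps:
$G{\left(D \right)} = 4 D^{2}$ ($G{\left(D \right)} = \left(2 D\right)^{2} = 4 D^{2}$)
$H{\left(f \right)} = 4 f^{2}$ ($H{\left(f \right)} = \left(2 f\right)^{2} = 4 f^{2}$)
$-31648 + \left(H{\left(44 \right)} + 1334\right) \left(y{\left(G{\left(3 \right)} \right)} - 1259\right) = -31648 + \left(4 \cdot 44^{2} + 1334\right) \left(4 \cdot 3^{2} \left(3 + 4 \cdot 3^{2}\right) - 1259\right) = -31648 + \left(4 \cdot 1936 + 1334\right) \left(4 \cdot 9 \left(3 + 4 \cdot 9\right) - 1259\right) = -31648 + \left(7744 + 1334\right) \left(36 \left(3 + 36\right) - 1259\right) = -31648 + 9078 \left(36 \cdot 39 - 1259\right) = -31648 + 9078 \left(1404 - 1259\right) = -31648 + 9078 \cdot 145 = -31648 + 1316310 = 1284662$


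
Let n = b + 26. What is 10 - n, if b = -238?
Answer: 222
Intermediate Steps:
n = -212 (n = -238 + 26 = -212)
10 - n = 10 - 1*(-212) = 10 + 212 = 222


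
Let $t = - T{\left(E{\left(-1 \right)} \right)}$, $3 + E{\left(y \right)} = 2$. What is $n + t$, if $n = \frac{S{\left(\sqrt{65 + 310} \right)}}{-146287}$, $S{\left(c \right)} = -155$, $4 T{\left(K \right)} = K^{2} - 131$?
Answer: $\frac{9508965}{292574} \approx 32.501$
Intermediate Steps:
$E{\left(y \right)} = -1$ ($E{\left(y \right)} = -3 + 2 = -1$)
$T{\left(K \right)} = - \frac{131}{4} + \frac{K^{2}}{4}$ ($T{\left(K \right)} = \frac{K^{2} - 131}{4} = \frac{-131 + K^{2}}{4} = - \frac{131}{4} + \frac{K^{2}}{4}$)
$n = \frac{155}{146287}$ ($n = - \frac{155}{-146287} = \left(-155\right) \left(- \frac{1}{146287}\right) = \frac{155}{146287} \approx 0.0010596$)
$t = \frac{65}{2}$ ($t = - (- \frac{131}{4} + \frac{\left(-1\right)^{2}}{4}) = - (- \frac{131}{4} + \frac{1}{4} \cdot 1) = - (- \frac{131}{4} + \frac{1}{4}) = \left(-1\right) \left(- \frac{65}{2}\right) = \frac{65}{2} \approx 32.5$)
$n + t = \frac{155}{146287} + \frac{65}{2} = \frac{9508965}{292574}$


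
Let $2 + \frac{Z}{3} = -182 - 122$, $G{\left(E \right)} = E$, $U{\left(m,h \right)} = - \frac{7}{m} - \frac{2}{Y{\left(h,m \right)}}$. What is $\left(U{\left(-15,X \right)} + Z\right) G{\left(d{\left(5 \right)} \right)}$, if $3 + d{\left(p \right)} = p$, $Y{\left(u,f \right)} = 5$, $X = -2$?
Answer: $- \frac{27538}{15} \approx -1835.9$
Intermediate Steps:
$d{\left(p \right)} = -3 + p$
$U{\left(m,h \right)} = - \frac{2}{5} - \frac{7}{m}$ ($U{\left(m,h \right)} = - \frac{7}{m} - \frac{2}{5} = - \frac{2}{5} - \frac{7}{m}$)
$Z = -918$ ($Z = -6 + 3 \left(-182 - 122\right) = -6 + 3 \left(-304\right) = -6 - 912 = -918$)
$\left(U{\left(-15,X \right)} + Z\right) G{\left(d{\left(5 \right)} \right)} = \left(\left(- \frac{2}{5} - \frac{7}{-15}\right) - 918\right) \left(-3 + 5\right) = \left(\left(- \frac{2}{5} - - \frac{7}{15}\right) - 918\right) 2 = \left(\left(- \frac{2}{5} + \frac{7}{15}\right) - 918\right) 2 = \left(\frac{1}{15} - 918\right) 2 = \left(- \frac{13769}{15}\right) 2 = - \frac{27538}{15}$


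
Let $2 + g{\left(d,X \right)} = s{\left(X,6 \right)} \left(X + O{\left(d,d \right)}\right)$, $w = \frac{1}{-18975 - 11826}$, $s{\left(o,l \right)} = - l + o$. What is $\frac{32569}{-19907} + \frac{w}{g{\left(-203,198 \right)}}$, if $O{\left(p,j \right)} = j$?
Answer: $- \frac{965037753871}{589855597734} \approx -1.6361$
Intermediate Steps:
$s{\left(o,l \right)} = o - l$
$w = - \frac{1}{30801}$ ($w = \frac{1}{-30801} = - \frac{1}{30801} \approx -3.2466 \cdot 10^{-5}$)
$g{\left(d,X \right)} = -2 + \left(-6 + X\right) \left(X + d\right)$ ($g{\left(d,X \right)} = -2 + \left(X - 6\right) \left(X + d\right) = -2 + \left(-6 + X\right) \left(X + d\right)$)
$\frac{32569}{-19907} + \frac{w}{g{\left(-203,198 \right)}} = \frac{32569}{-19907} - \frac{1}{30801 \left(-2 + 198 \left(-6 + 198\right) - 203 \left(-6 + 198\right)\right)} = 32569 \left(- \frac{1}{19907}\right) - \frac{1}{30801 \left(-2 + 198 \cdot 192 - 38976\right)} = - \frac{32569}{19907} - \frac{1}{30801 \left(-2 + 38016 - 38976\right)} = - \frac{32569}{19907} - \frac{1}{30801 \left(-962\right)} = - \frac{32569}{19907} - - \frac{1}{29630562} = - \frac{32569}{19907} + \frac{1}{29630562} = - \frac{965037753871}{589855597734}$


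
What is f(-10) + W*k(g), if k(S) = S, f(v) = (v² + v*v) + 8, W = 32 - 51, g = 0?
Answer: 208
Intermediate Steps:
W = -19
f(v) = 8 + 2*v² (f(v) = (v² + v²) + 8 = 2*v² + 8 = 8 + 2*v²)
f(-10) + W*k(g) = (8 + 2*(-10)²) - 19*0 = (8 + 2*100) + 0 = (8 + 200) + 0 = 208 + 0 = 208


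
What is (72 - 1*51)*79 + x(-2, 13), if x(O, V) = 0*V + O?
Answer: 1657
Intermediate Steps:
x(O, V) = O (x(O, V) = 0 + O = O)
(72 - 1*51)*79 + x(-2, 13) = (72 - 1*51)*79 - 2 = (72 - 51)*79 - 2 = 21*79 - 2 = 1659 - 2 = 1657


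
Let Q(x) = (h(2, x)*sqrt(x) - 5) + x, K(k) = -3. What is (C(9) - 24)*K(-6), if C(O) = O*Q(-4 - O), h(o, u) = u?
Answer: 558 + 351*I*sqrt(13) ≈ 558.0 + 1265.5*I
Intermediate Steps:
Q(x) = -5 + x + x**(3/2) (Q(x) = (x*sqrt(x) - 5) + x = (x**(3/2) - 5) + x = (-5 + x**(3/2)) + x = -5 + x + x**(3/2))
C(O) = O*(-9 + (-4 - O)**(3/2) - O) (C(O) = O*(-5 + (-4 - O) + (-4 - O)**(3/2)) = O*(-9 + (-4 - O)**(3/2) - O))
(C(9) - 24)*K(-6) = (-1*9*(9 + 9 - (-4 - 1*9)**(3/2)) - 24)*(-3) = (-1*9*(9 + 9 - (-4 - 9)**(3/2)) - 24)*(-3) = (-1*9*(9 + 9 - (-13)**(3/2)) - 24)*(-3) = (-1*9*(9 + 9 - (-13)*I*sqrt(13)) - 24)*(-3) = (-1*9*(9 + 9 + 13*I*sqrt(13)) - 24)*(-3) = (-1*9*(18 + 13*I*sqrt(13)) - 24)*(-3) = ((-162 - 117*I*sqrt(13)) - 24)*(-3) = (-186 - 117*I*sqrt(13))*(-3) = 558 + 351*I*sqrt(13)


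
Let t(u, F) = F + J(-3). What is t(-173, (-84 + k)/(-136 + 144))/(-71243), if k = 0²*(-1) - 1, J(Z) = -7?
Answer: 141/569944 ≈ 0.00024739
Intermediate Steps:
k = -1 (k = 0*(-1) - 1 = 0 - 1 = -1)
t(u, F) = -7 + F (t(u, F) = F - 7 = -7 + F)
t(-173, (-84 + k)/(-136 + 144))/(-71243) = (-7 + (-84 - 1)/(-136 + 144))/(-71243) = (-7 - 85/8)*(-1/71243) = -141/8*(-1/71243) = 141/569944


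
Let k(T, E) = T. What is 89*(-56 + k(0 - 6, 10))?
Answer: -5518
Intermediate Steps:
89*(-56 + k(0 - 6, 10)) = 89*(-56 + (0 - 6)) = 89*(-56 - 6) = 89*(-62) = -5518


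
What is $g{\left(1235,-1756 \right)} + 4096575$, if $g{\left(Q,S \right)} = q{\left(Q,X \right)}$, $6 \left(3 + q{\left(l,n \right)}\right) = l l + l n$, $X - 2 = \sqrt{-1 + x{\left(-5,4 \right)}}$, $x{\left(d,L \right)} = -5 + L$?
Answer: $\frac{26107127}{6} + \frac{1235 i \sqrt{2}}{6} \approx 4.3512 \cdot 10^{6} + 291.09 i$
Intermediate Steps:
$X = 2 + i \sqrt{2}$ ($X = 2 + \sqrt{-1 + \left(-5 + 4\right)} = 2 + \sqrt{-1 - 1} = 2 + \sqrt{-2} = 2 + i \sqrt{2} \approx 2.0 + 1.4142 i$)
$q{\left(l,n \right)} = -3 + \frac{l^{2}}{6} + \frac{l n}{6}$ ($q{\left(l,n \right)} = -3 + \frac{l l + l n}{6} = -3 + \frac{l^{2} + l n}{6} = -3 + \left(\frac{l^{2}}{6} + \frac{l n}{6}\right) = -3 + \frac{l^{2}}{6} + \frac{l n}{6}$)
$g{\left(Q,S \right)} = -3 + \frac{Q^{2}}{6} + \frac{Q \left(2 + i \sqrt{2}\right)}{6}$
$g{\left(1235,-1756 \right)} + 4096575 = \left(-3 + \frac{1235^{2}}{6} + \frac{1}{6} \cdot 1235 \left(2 + i \sqrt{2}\right)\right) + 4096575 = \left(-3 + \frac{1}{6} \cdot 1525225 + \left(\frac{1235}{3} + \frac{1235 i \sqrt{2}}{6}\right)\right) + 4096575 = \left(-3 + \frac{1525225}{6} + \left(\frac{1235}{3} + \frac{1235 i \sqrt{2}}{6}\right)\right) + 4096575 = \left(\frac{1527677}{6} + \frac{1235 i \sqrt{2}}{6}\right) + 4096575 = \frac{26107127}{6} + \frac{1235 i \sqrt{2}}{6}$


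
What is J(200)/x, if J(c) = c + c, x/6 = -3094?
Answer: -100/4641 ≈ -0.021547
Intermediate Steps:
x = -18564 (x = 6*(-3094) = -18564)
J(c) = 2*c
J(200)/x = (2*200)/(-18564) = 400*(-1/18564) = -100/4641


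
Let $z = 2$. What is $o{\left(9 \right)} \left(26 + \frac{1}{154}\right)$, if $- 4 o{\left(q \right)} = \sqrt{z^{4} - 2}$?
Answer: $- \frac{4005 \sqrt{14}}{616} \approx -24.327$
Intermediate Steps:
$o{\left(q \right)} = - \frac{\sqrt{14}}{4}$ ($o{\left(q \right)} = - \frac{\sqrt{2^{4} - 2}}{4} = - \frac{\sqrt{16 - 2}}{4} = - \frac{\sqrt{14}}{4}$)
$o{\left(9 \right)} \left(26 + \frac{1}{154}\right) = - \frac{\sqrt{14}}{4} \left(26 + \frac{1}{154}\right) = - \frac{\sqrt{14}}{4} \cdot \frac{4005}{154} = - \frac{4005 \sqrt{14}}{616}$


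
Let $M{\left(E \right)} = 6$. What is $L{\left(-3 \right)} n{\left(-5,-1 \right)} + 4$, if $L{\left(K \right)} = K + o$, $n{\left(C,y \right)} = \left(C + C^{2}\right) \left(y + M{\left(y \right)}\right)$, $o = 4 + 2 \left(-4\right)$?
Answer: $-696$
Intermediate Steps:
$o = -4$ ($o = 4 - 8 = -4$)
$n{\left(C,y \right)} = \left(6 + y\right) \left(C + C^{2}\right)$ ($n{\left(C,y \right)} = \left(C + C^{2}\right) \left(y + 6\right) = \left(C + C^{2}\right) \left(6 + y\right) = \left(6 + y\right) \left(C + C^{2}\right)$)
$L{\left(K \right)} = -4 + K$ ($L{\left(K \right)} = K - 4 = -4 + K$)
$L{\left(-3 \right)} n{\left(-5,-1 \right)} + 4 = \left(-4 - 3\right) \left(- 5 \left(6 - 1 + 6 \left(-5\right) - -5\right)\right) + 4 = - 7 \left(- 5 \left(6 - 1 - 30 + 5\right)\right) + 4 = - 7 \left(\left(-5\right) \left(-20\right)\right) + 4 = \left(-7\right) 100 + 4 = -700 + 4 = -696$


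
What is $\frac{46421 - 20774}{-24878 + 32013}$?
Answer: $\frac{25647}{7135} \approx 3.5945$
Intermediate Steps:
$\frac{46421 - 20774}{-24878 + 32013} = \frac{25647}{7135}$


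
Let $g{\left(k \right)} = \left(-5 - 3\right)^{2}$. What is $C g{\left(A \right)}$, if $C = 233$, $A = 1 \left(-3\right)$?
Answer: $14912$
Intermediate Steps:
$A = -3$
$g{\left(k \right)} = 64$ ($g{\left(k \right)} = \left(-8\right)^{2} = 64$)
$C g{\left(A \right)} = 233 \cdot 64 = 14912$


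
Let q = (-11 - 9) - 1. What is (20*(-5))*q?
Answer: 2100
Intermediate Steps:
q = -21 (q = -20 - 1 = -21)
(20*(-5))*q = (20*(-5))*(-21) = -100*(-21) = 2100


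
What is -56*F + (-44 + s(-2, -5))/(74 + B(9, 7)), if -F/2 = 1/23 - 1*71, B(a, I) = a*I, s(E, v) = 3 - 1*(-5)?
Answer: -25042236/3151 ≈ -7947.4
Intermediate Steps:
s(E, v) = 8 (s(E, v) = 3 + 5 = 8)
B(a, I) = I*a
F = 3264/23 (F = -2*(1/23 - 1*71) = -2*(1/23 - 71) = -2*(-1632/23) = 3264/23 ≈ 141.91)
-56*F + (-44 + s(-2, -5))/(74 + B(9, 7)) = -56*3264/23 + (-44 + 8)/(74 + 7*9) = -182784/23 - 36/(74 + 63) = -182784/23 - 36/137 = -25042236/3151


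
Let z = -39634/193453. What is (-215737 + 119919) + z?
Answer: -18536319188/193453 ≈ -95818.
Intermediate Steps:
z = -39634/193453 (z = -39634*1/193453 = -39634/193453 ≈ -0.20488)
(-215737 + 119919) + z = (-215737 + 119919) - 39634/193453 = -95818 - 39634/193453 = -18536319188/193453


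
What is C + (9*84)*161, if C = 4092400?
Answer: 4214116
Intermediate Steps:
C + (9*84)*161 = 4092400 + (9*84)*161 = 4092400 + 756*161 = 4092400 + 121716 = 4214116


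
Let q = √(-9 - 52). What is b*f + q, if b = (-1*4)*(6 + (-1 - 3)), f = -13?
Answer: 104 + I*√61 ≈ 104.0 + 7.8102*I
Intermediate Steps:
q = I*√61 (q = √(-61) = I*√61 ≈ 7.8102*I)
b = -8 (b = -4*(6 - 4) = -4*2 = -8)
b*f + q = -8*(-13) + I*√61 = 104 + I*√61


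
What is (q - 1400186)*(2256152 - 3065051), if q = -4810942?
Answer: 5024175228072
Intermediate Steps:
(q - 1400186)*(2256152 - 3065051) = (-4810942 - 1400186)*(2256152 - 3065051) = -6211128*(-808899) = 5024175228072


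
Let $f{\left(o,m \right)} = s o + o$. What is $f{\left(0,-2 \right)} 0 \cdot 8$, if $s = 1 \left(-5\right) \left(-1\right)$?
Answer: $0$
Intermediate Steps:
$s = 5$ ($s = \left(-5\right) \left(-1\right) = 5$)
$f{\left(o,m \right)} = 6 o$ ($f{\left(o,m \right)} = 5 o + o = 6 o$)
$f{\left(0,-2 \right)} 0 \cdot 8 = 6 \cdot 0 \cdot 0 \cdot 8 = 0 \cdot 0 \cdot 8 = 0 \cdot 8 = 0$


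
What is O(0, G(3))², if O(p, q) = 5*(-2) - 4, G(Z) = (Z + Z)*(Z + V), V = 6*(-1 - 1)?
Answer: 196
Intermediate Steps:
V = -12 (V = 6*(-2) = -12)
G(Z) = 2*Z*(-12 + Z) (G(Z) = (Z + Z)*(Z - 12) = (2*Z)*(-12 + Z) = 2*Z*(-12 + Z))
O(p, q) = -14 (O(p, q) = -10 - 4 = -14)
O(0, G(3))² = (-14)² = 196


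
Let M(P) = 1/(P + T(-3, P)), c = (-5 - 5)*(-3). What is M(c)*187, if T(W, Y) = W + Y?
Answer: 187/57 ≈ 3.2807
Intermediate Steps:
c = 30 (c = -10*(-3) = 30)
M(P) = 1/(-3 + 2*P) (M(P) = 1/(P + (-3 + P)) = 1/(-3 + 2*P))
M(c)*187 = 187/(-3 + 2*30) = 187/(-3 + 60) = 187/57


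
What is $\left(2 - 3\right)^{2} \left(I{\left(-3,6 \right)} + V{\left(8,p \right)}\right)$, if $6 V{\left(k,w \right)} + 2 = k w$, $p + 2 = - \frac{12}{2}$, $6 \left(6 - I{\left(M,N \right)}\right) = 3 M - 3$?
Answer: $-3$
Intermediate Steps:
$I{\left(M,N \right)} = \frac{13}{2} - \frac{M}{2}$ ($I{\left(M,N \right)} = 6 - \frac{3 M - 3}{6} = 6 - \frac{-3 + 3 M}{6} = 6 - \left(- \frac{1}{2} + \frac{M}{2}\right) = \frac{13}{2} - \frac{M}{2}$)
$p = -8$ ($p = -2 - \frac{12}{2} = -2 - 6 = -8$)
$V{\left(k,w \right)} = - \frac{1}{3} + \frac{k w}{6}$
$\left(2 - 3\right)^{2} \left(I{\left(-3,6 \right)} + V{\left(8,p \right)}\right) = \left(2 - 3\right)^{2} \left(\left(\frac{13}{2} - - \frac{3}{2}\right) + \left(- \frac{1}{3} + \frac{1}{6} \cdot 8 \left(-8\right)\right)\right) = \left(-1\right)^{2} \left(\left(\frac{13}{2} + \frac{3}{2}\right) - 11\right) = 1 \left(8 - 11\right) = 1 \left(-3\right) = -3$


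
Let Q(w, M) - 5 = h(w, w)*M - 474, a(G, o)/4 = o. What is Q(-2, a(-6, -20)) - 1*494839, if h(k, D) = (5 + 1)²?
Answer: -498188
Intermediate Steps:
a(G, o) = 4*o
h(k, D) = 36 (h(k, D) = 6² = 36)
Q(w, M) = -469 + 36*M (Q(w, M) = 5 + (36*M - 474) = 5 + (-474 + 36*M) = -469 + 36*M)
Q(-2, a(-6, -20)) - 1*494839 = (-469 + 36*(4*(-20))) - 1*494839 = (-469 + 36*(-80)) - 494839 = (-469 - 2880) - 494839 = -3349 - 494839 = -498188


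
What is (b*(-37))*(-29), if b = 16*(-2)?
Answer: -34336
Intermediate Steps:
b = -32
(b*(-37))*(-29) = -32*(-37)*(-29) = 1184*(-29) = -34336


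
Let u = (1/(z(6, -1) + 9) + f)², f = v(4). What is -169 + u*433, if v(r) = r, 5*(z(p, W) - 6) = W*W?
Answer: 40367129/5776 ≈ 6988.8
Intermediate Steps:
z(p, W) = 6 + W²/5 (z(p, W) = 6 + (W*W)/5 = 6 + W²/5)
f = 4
u = 95481/5776 (u = (1/((6 + (⅕)*(-1)²) + 9) + 4)² = (1/((6 + (⅕)*1) + 9) + 4)² = (1/((6 + ⅕) + 9) + 4)² = (1/(31/5 + 9) + 4)² = (1/(76/5) + 4)² = (5/76 + 4)² = (309/76)² = 95481/5776 ≈ 16.531)
-169 + u*433 = -169 + (95481/5776)*433 = -169 + 41343273/5776 = 40367129/5776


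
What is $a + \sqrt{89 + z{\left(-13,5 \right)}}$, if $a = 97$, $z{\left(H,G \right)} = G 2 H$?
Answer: $97 + i \sqrt{41} \approx 97.0 + 6.4031 i$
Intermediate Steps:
$z{\left(H,G \right)} = 2 G H$
$a + \sqrt{89 + z{\left(-13,5 \right)}} = 97 + \sqrt{89 + 2 \cdot 5 \left(-13\right)} = 97 + \sqrt{89 - 130} = 97 + \sqrt{-41} = 97 + i \sqrt{41}$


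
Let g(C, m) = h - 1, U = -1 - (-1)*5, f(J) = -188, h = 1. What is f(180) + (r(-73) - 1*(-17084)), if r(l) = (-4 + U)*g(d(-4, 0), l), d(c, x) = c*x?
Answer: 16896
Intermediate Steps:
U = 4 (U = -1 - 1*(-5) = -1 + 5 = 4)
g(C, m) = 0 (g(C, m) = 1 - 1 = 0)
r(l) = 0 (r(l) = (-4 + 4)*0 = 0*0 = 0)
f(180) + (r(-73) - 1*(-17084)) = -188 + (0 - 1*(-17084)) = -188 + (0 + 17084) = -188 + 17084 = 16896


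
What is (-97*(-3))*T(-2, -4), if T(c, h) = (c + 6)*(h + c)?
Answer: -6984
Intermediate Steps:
T(c, h) = (6 + c)*(c + h)
(-97*(-3))*T(-2, -4) = (-97*(-3))*((-2)² + 6*(-2) + 6*(-4) - 2*(-4)) = 291*(4 - 12 - 24 + 8) = 291*(-24) = -6984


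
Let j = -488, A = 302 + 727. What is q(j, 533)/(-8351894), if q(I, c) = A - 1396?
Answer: 367/8351894 ≈ 4.3942e-5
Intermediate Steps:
A = 1029
q(I, c) = -367 (q(I, c) = 1029 - 1396 = -367)
q(j, 533)/(-8351894) = -367/(-8351894) = -367*(-1/8351894) = 367/8351894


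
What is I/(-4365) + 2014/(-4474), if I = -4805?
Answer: 1270646/1952901 ≈ 0.65065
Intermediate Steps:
I/(-4365) + 2014/(-4474) = -4805/(-4365) + 2014/(-4474) = -4805*(-1/4365) + 2014*(-1/4474) = 961/873 - 1007/2237 = 1270646/1952901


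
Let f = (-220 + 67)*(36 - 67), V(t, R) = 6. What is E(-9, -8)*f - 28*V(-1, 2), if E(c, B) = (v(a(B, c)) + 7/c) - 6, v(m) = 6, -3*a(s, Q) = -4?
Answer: -3857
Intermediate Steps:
a(s, Q) = 4/3 (a(s, Q) = -1/3*(-4) = 4/3)
E(c, B) = 7/c (E(c, B) = (6 + 7/c) - 6 = 7/c)
f = 4743 (f = -153*(-31) = 4743)
E(-9, -8)*f - 28*V(-1, 2) = (7/(-9))*4743 - 28*6 = (7*(-1/9))*4743 - 168 = -7/9*4743 - 168 = -3689 - 168 = -3857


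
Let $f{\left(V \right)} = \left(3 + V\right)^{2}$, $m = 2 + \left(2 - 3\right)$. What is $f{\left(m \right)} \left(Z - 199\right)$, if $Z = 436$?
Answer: $3792$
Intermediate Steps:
$m = 1$ ($m = 2 + \left(2 - 3\right) = 2 - 1 = 1$)
$f{\left(m \right)} \left(Z - 199\right) = \left(3 + 1\right)^{2} \left(436 - 199\right) = 4^{2} \left(436 - 199\right) = 16 \left(436 - 199\right) = 16 \cdot 237 = 3792$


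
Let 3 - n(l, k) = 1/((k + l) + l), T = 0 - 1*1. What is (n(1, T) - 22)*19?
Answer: -380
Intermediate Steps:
T = -1 (T = 0 - 1 = -1)
n(l, k) = 3 - 1/(k + 2*l) (n(l, k) = 3 - 1/((k + l) + l) = 3 - 1/(k + 2*l))
(n(1, T) - 22)*19 = ((-1 + 3*(-1) + 6*1)/(-1 + 2*1) - 22)*19 = ((-1 - 3 + 6)/(-1 + 2) - 22)*19 = (2/1 - 22)*19 = (1*2 - 22)*19 = (2 - 22)*19 = -20*19 = -380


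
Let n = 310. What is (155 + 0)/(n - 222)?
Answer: 155/88 ≈ 1.7614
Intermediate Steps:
(155 + 0)/(n - 222) = (155 + 0)/(310 - 222) = 155/88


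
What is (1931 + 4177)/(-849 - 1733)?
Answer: -3054/1291 ≈ -2.3656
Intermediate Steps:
(1931 + 4177)/(-849 - 1733) = 6108/(-2582) = 6108*(-1/2582) = -3054/1291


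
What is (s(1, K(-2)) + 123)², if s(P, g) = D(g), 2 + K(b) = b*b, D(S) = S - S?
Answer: 15129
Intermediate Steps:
D(S) = 0
K(b) = -2 + b² (K(b) = -2 + b*b = -2 + b²)
s(P, g) = 0
(s(1, K(-2)) + 123)² = (0 + 123)² = 123² = 15129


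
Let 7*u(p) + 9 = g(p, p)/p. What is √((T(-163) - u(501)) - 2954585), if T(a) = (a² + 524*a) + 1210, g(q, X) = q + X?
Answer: I*√3012217 ≈ 1735.6*I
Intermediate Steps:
g(q, X) = X + q
T(a) = 1210 + a² + 524*a
u(p) = -1 (u(p) = -9/7 + ((p + p)/p)/7 = -9/7 + ((2*p)/p)/7 = -9/7 + (⅐)*2 = -9/7 + 2/7 = -1)
√((T(-163) - u(501)) - 2954585) = √(((1210 + (-163)² + 524*(-163)) - 1*(-1)) - 2954585) = √(((1210 + 26569 - 85412) + 1) - 2954585) = √((-57633 + 1) - 2954585) = √(-57632 - 2954585) = √(-3012217) = I*√3012217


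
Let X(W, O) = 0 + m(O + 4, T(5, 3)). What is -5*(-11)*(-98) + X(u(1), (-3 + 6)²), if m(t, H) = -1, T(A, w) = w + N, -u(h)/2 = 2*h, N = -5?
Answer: -5391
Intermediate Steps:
u(h) = -4*h
T(A, w) = -5 + w (T(A, w) = w - 5 = -5 + w)
X(W, O) = -1 (X(W, O) = 0 - 1 = -1)
-5*(-11)*(-98) + X(u(1), (-3 + 6)²) = -5*(-11)*(-98) - 1 = 55*(-98) - 1 = -5390 - 1 = -5391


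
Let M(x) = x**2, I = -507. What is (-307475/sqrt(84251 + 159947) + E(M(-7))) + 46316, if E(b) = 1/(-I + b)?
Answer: 25751697/556 - 307475*sqrt(244198)/244198 ≈ 45694.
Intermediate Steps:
E(b) = 1/(507 + b) (E(b) = 1/(-1*(-507) + b) = 1/(507 + b))
(-307475/sqrt(84251 + 159947) + E(M(-7))) + 46316 = (-307475/sqrt(84251 + 159947) + 1/(507 + (-7)**2)) + 46316 = (-307475*sqrt(244198)/244198 + 1/(507 + 49)) + 46316 = (-307475*sqrt(244198)/244198 + 1/556) + 46316 = (1/556 - 307475*sqrt(244198)/244198) + 46316 = 25751697/556 - 307475*sqrt(244198)/244198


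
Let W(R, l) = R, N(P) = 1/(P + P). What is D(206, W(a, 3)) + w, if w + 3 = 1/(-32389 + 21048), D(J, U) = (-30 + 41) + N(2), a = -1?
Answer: 374249/45364 ≈ 8.2499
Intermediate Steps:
N(P) = 1/(2*P)
D(J, U) = 45/4 (D(J, U) = (-30 + 41) + (½)/2 = 11 + (½)*(½) = 11 + ¼ = 45/4)
w = -34024/11341 (w = -3 + 1/(-32389 + 21048) = -3 + 1/(-11341) = -3 - 1/11341 = -34024/11341 ≈ -3.0001)
D(206, W(a, 3)) + w = 45/4 - 34024/11341 = 374249/45364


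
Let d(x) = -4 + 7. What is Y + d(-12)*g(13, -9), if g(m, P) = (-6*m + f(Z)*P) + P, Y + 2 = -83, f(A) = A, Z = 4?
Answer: -454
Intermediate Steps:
d(x) = 3
Y = -85 (Y = -2 - 83 = -85)
g(m, P) = -6*m + 5*P (g(m, P) = (-6*m + 4*P) + P = -6*m + 5*P)
Y + d(-12)*g(13, -9) = -85 + 3*(-6*13 + 5*(-9)) = -85 + 3*(-78 - 45) = -85 + 3*(-123) = -85 - 369 = -454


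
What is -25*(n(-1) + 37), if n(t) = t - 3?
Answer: -825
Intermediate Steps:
n(t) = -3 + t
-25*(n(-1) + 37) = -25*((-3 - 1) + 37) = -25*(-4 + 37) = -25*33 = -825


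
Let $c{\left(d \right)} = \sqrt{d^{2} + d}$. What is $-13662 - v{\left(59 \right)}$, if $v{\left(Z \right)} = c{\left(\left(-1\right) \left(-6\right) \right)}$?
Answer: $-13662 - \sqrt{42} \approx -13668.0$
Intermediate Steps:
$c{\left(d \right)} = \sqrt{d + d^{2}}$
$v{\left(Z \right)} = \sqrt{42}$ ($v{\left(Z \right)} = \sqrt{\left(-1\right) \left(-6\right) \left(1 - -6\right)} = \sqrt{6 \left(1 + 6\right)} = \sqrt{6 \cdot 7} = \sqrt{42}$)
$-13662 - v{\left(59 \right)} = -13662 - \sqrt{42}$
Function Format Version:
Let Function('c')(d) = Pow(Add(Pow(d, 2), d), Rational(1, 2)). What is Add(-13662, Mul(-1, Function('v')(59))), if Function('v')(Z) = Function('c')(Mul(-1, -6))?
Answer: Add(-13662, Mul(-1, Pow(42, Rational(1, 2)))) ≈ -13668.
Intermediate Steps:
Function('c')(d) = Pow(Add(d, Pow(d, 2)), Rational(1, 2))
Function('v')(Z) = Pow(42, Rational(1, 2)) (Function('v')(Z) = Pow(Mul(Mul(-1, -6), Add(1, Mul(-1, -6))), Rational(1, 2)) = Pow(Mul(6, Add(1, 6)), Rational(1, 2)) = Pow(Mul(6, 7), Rational(1, 2)) = Pow(42, Rational(1, 2)))
Add(-13662, Mul(-1, Function('v')(59))) = Add(-13662, Mul(-1, Pow(42, Rational(1, 2))))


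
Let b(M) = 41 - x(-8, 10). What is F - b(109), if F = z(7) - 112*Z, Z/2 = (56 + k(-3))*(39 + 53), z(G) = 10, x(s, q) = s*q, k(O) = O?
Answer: -1092335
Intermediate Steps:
x(s, q) = q*s
b(M) = 121 (b(M) = 41 - 10*(-8) = 41 - 1*(-80) = 41 + 80 = 121)
Z = 9752 (Z = 2*((56 - 3)*(39 + 53)) = 2*(53*92) = 2*4876 = 9752)
F = -1092214 (F = 10 - 112*9752 = 10 - 1092224 = -1092214)
F - b(109) = -1092214 - 1*121 = -1092214 - 121 = -1092335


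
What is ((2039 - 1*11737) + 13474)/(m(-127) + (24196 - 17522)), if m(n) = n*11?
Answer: 3776/5277 ≈ 0.71556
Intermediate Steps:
m(n) = 11*n
((2039 - 1*11737) + 13474)/(m(-127) + (24196 - 17522)) = ((2039 - 1*11737) + 13474)/(11*(-127) + (24196 - 17522)) = ((2039 - 11737) + 13474)/(-1397 + 6674) = (-9698 + 13474)/5277 = 3776*(1/5277) = 3776/5277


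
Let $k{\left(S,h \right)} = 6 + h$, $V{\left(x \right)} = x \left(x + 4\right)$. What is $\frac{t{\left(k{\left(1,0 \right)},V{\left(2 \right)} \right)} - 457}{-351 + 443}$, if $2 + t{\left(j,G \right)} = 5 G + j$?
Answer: $- \frac{393}{92} \approx -4.2717$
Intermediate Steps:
$V{\left(x \right)} = x \left(4 + x\right)$
$t{\left(j,G \right)} = -2 + j + 5 G$ ($t{\left(j,G \right)} = -2 + \left(5 G + j\right) = -2 + \left(j + 5 G\right) = -2 + j + 5 G$)
$\frac{t{\left(k{\left(1,0 \right)},V{\left(2 \right)} \right)} - 457}{-351 + 443} = \frac{\left(-2 + \left(6 + 0\right) + 5 \cdot 2 \left(4 + 2\right)\right) - 457}{-351 + 443} = \frac{\left(-2 + 6 + 5 \cdot 2 \cdot 6\right) - 457}{92} = \left(\left(-2 + 6 + 5 \cdot 12\right) - 457\right) \frac{1}{92} = \left(\left(-2 + 6 + 60\right) - 457\right) \frac{1}{92} = \left(64 - 457\right) \frac{1}{92} = \left(-393\right) \frac{1}{92} = - \frac{393}{92}$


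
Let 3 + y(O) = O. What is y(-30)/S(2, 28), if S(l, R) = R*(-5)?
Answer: 33/140 ≈ 0.23571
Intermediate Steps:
S(l, R) = -5*R
y(O) = -3 + O
y(-30)/S(2, 28) = (-3 - 30)/((-5*28)) = -33/(-140) = -33*(-1/140) = 33/140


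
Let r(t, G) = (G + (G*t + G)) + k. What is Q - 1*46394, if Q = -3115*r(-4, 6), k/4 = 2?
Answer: -33934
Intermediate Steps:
k = 8 (k = 4*2 = 8)
r(t, G) = 8 + 2*G + G*t (r(t, G) = (G + (G*t + G)) + 8 = (G + (G + G*t)) + 8 = (2*G + G*t) + 8 = 8 + 2*G + G*t)
Q = 12460 (Q = -3115*(8 + 2*6 + 6*(-4)) = -3115*(8 + 12 - 24) = -3115*(-4) = 12460)
Q - 1*46394 = 12460 - 1*46394 = 12460 - 46394 = -33934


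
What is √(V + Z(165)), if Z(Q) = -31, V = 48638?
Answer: √48607 ≈ 220.47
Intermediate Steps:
√(V + Z(165)) = √(48638 - 31) = √48607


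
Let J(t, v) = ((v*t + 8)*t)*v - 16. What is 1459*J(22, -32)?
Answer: 714863312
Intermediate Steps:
J(t, v) = -16 + t*v*(8 + t*v) (J(t, v) = ((t*v + 8)*t)*v - 16 = ((8 + t*v)*t)*v - 16 = (t*(8 + t*v))*v - 16 = t*v*(8 + t*v) - 16 = -16 + t*v*(8 + t*v))
1459*J(22, -32) = 1459*(-16 + 22²*(-32)² + 8*22*(-32)) = 1459*(-16 + 484*1024 - 5632) = 1459*(-16 + 495616 - 5632) = 1459*489968 = 714863312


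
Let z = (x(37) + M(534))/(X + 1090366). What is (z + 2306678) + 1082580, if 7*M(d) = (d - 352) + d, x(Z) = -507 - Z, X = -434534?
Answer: 3889871741375/1147706 ≈ 3.3893e+6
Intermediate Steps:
M(d) = -352/7 + 2*d/7 (M(d) = ((d - 352) + d)/7 = ((-352 + d) + d)/7 = (-352 + 2*d)/7 = -352/7 + 2*d/7)
z = -773/1147706 (z = ((-507 - 1*37) + (-352/7 + (2/7)*534))/(-434534 + 1090366) = ((-507 - 37) + (-352/7 + 1068/7))/655832 = (-544 + 716/7)*(1/655832) = -3092/7*1/655832 = -773/1147706 ≈ -0.00067352)
(z + 2306678) + 1082580 = (-773/1147706 + 2306678) + 1082580 = 2647388179895/1147706 + 1082580 = 3889871741375/1147706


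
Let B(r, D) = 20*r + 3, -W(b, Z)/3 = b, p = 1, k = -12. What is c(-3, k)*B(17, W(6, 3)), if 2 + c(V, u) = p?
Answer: -343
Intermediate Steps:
W(b, Z) = -3*b
c(V, u) = -1 (c(V, u) = -2 + 1 = -1)
B(r, D) = 3 + 20*r
c(-3, k)*B(17, W(6, 3)) = -(3 + 20*17) = -(3 + 340) = -1*343 = -343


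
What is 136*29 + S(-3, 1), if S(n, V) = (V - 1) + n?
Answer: 3941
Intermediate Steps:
S(n, V) = -1 + V + n (S(n, V) = (-1 + V) + n = -1 + V + n)
136*29 + S(-3, 1) = 136*29 + (-1 + 1 - 3) = 3944 - 3 = 3941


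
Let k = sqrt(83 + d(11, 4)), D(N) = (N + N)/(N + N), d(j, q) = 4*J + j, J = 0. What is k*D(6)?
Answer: sqrt(94) ≈ 9.6954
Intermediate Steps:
d(j, q) = j (d(j, q) = 4*0 + j = 0 + j = j)
D(N) = 1 (D(N) = (2*N)/((2*N)) = (2*N)*(1/(2*N)) = 1)
k = sqrt(94) (k = sqrt(83 + 11) = sqrt(94) ≈ 9.6954)
k*D(6) = sqrt(94)*1 = sqrt(94)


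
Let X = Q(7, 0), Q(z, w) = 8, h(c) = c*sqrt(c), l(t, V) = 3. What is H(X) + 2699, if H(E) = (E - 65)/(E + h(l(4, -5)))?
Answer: 99407/37 + 171*sqrt(3)/37 ≈ 2694.7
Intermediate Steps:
h(c) = c**(3/2)
X = 8
H(E) = (-65 + E)/(E + 3*sqrt(3)) (H(E) = (E - 65)/(E + 3**(3/2)) = (-65 + E)/(E + 3*sqrt(3)))
H(X) + 2699 = (-65 + 8)/(8 + 3*sqrt(3)) + 2699 = -57/(8 + 3*sqrt(3)) + 2699 = 2699 - 57/(8 + 3*sqrt(3))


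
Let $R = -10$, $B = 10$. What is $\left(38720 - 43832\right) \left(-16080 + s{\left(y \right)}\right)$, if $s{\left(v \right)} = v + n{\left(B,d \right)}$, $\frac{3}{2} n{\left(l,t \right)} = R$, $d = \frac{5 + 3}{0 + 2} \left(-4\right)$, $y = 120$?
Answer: $81621600$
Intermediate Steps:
$d = -16$ ($d = \frac{8}{2} \left(-4\right) = 8 \cdot \frac{1}{2} \left(-4\right) = 4 \left(-4\right) = -16$)
$n{\left(l,t \right)} = - \frac{20}{3}$ ($n{\left(l,t \right)} = \frac{2}{3} \left(-10\right) = - \frac{20}{3}$)
$s{\left(v \right)} = - \frac{20}{3} + v$ ($s{\left(v \right)} = v - \frac{20}{3} = - \frac{20}{3} + v$)
$\left(38720 - 43832\right) \left(-16080 + s{\left(y \right)}\right) = \left(38720 - 43832\right) \left(-16080 + \left(- \frac{20}{3} + 120\right)\right) = - 5112 \left(-16080 + \frac{340}{3}\right) = \left(-5112\right) \left(- \frac{47900}{3}\right) = 81621600$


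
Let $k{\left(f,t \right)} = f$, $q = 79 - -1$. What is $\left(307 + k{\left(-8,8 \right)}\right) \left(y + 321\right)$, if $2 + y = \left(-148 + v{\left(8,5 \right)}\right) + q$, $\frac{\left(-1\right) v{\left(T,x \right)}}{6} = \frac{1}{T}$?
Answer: $\frac{299299}{4} \approx 74825.0$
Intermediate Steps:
$v{\left(T,x \right)} = - \frac{6}{T}$
$q = 80$ ($q = 79 + 1 = 80$)
$y = - \frac{283}{4}$ ($y = -2 + \left(\left(-148 - \frac{6}{8}\right) + 80\right) = -2 + \left(\left(-148 - \frac{3}{4}\right) + 80\right) = -2 + \left(- \frac{595}{4} + 80\right) = -2 - \frac{275}{4} = - \frac{283}{4} \approx -70.75$)
$\left(307 + k{\left(-8,8 \right)}\right) \left(y + 321\right) = \left(307 - 8\right) \left(- \frac{283}{4} + 321\right) = 299 \cdot \frac{1001}{4} = \frac{299299}{4}$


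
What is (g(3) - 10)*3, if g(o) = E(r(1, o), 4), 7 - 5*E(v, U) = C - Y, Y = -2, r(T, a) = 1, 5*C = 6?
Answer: -693/25 ≈ -27.720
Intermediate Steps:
C = 6/5 (C = (1/5)*6 = 6/5 ≈ 1.2000)
E(v, U) = 19/25 (E(v, U) = 7/5 - (6/5 - 1*(-2))/5 = 7/5 - (6/5 + 2)/5 = 7/5 - 1/5*16/5 = 7/5 - 16/25 = 19/25)
g(o) = 19/25
(g(3) - 10)*3 = (19/25 - 10)*3 = -231/25*3 = -693/25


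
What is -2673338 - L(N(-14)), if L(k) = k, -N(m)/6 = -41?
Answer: -2673584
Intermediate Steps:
N(m) = 246 (N(m) = -6*(-41) = 246)
-2673338 - L(N(-14)) = -2673338 - 1*246 = -2673338 - 246 = -2673584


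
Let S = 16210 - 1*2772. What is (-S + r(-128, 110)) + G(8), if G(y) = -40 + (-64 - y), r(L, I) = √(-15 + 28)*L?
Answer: -13550 - 128*√13 ≈ -14012.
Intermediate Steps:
r(L, I) = L*√13 (r(L, I) = √13*L = L*√13)
G(y) = -104 - y
S = 13438 (S = 16210 - 2772 = 13438)
(-S + r(-128, 110)) + G(8) = (-1*13438 - 128*√13) + (-104 - 1*8) = (-13438 - 128*√13) + (-104 - 8) = (-13438 - 128*√13) - 112 = -13550 - 128*√13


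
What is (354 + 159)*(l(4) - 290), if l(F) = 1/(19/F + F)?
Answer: -5204898/35 ≈ -1.4871e+5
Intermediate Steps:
l(F) = 1/(F + 19/F)
(354 + 159)*(l(4) - 290) = (354 + 159)*(4/(19 + 4**2) - 290) = 513*(4/(19 + 16) - 290) = 513*(4/35 - 290) = 513*(-10146/35) = -5204898/35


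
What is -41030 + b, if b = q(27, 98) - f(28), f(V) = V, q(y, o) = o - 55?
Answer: -41015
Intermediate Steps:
q(y, o) = -55 + o
b = 15 (b = (-55 + 98) - 1*28 = 43 - 28 = 15)
-41030 + b = -41030 + 15 = -41015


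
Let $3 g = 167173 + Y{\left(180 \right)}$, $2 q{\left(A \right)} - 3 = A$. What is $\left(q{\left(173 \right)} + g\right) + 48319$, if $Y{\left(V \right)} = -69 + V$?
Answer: $\frac{312505}{3} \approx 1.0417 \cdot 10^{5}$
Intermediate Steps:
$q{\left(A \right)} = \frac{3}{2} + \frac{A}{2}$
$g = \frac{167284}{3}$ ($g = \frac{167173 + \left(-69 + 180\right)}{3} = \frac{167173 + 111}{3} = \frac{1}{3} \cdot 167284 = \frac{167284}{3} \approx 55761.0$)
$\left(q{\left(173 \right)} + g\right) + 48319 = \left(\left(\frac{3}{2} + \frac{1}{2} \cdot 173\right) + \frac{167284}{3}\right) + 48319 = \left(\left(\frac{3}{2} + \frac{173}{2}\right) + \frac{167284}{3}\right) + 48319 = \left(88 + \frac{167284}{3}\right) + 48319 = \frac{167548}{3} + 48319 = \frac{312505}{3}$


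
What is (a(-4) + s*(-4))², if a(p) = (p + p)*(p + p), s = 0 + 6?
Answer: 1600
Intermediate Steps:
s = 6
a(p) = 4*p² (a(p) = (2*p)*(2*p) = 4*p²)
(a(-4) + s*(-4))² = (4*(-4)² + 6*(-4))² = (4*16 - 24)² = (64 - 24)² = 40² = 1600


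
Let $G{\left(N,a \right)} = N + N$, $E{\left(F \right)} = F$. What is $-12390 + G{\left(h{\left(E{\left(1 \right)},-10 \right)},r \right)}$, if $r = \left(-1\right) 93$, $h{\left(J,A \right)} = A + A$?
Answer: $-12430$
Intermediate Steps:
$h{\left(J,A \right)} = 2 A$
$r = -93$
$G{\left(N,a \right)} = 2 N$
$-12390 + G{\left(h{\left(E{\left(1 \right)},-10 \right)},r \right)} = -12390 + 2 \cdot 2 \left(-10\right) = -12390 + 2 \left(-20\right) = -12390 - 40 = -12430$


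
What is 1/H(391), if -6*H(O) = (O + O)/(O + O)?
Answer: -6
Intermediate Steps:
H(O) = -⅙ (H(O) = -(O + O)/(6*(O + O)) = -2*O/(6*(2*O)) = -2*O*1/(2*O)/6 = -⅙*1 = -⅙)
1/H(391) = 1/(-⅙) = -6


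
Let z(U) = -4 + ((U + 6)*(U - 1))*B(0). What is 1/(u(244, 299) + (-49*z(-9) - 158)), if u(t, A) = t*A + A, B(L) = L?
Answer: 1/73293 ≈ 1.3644e-5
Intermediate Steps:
z(U) = -4 (z(U) = -4 + ((U + 6)*(U - 1))*0 = -4 + ((6 + U)*(-1 + U))*0 = -4 + ((-1 + U)*(6 + U))*0 = -4 + 0 = -4)
u(t, A) = A + A*t (u(t, A) = A*t + A = A + A*t)
1/(u(244, 299) + (-49*z(-9) - 158)) = 1/(299*(1 + 244) + (-49*(-4) - 158)) = 1/(299*245 + (196 - 158)) = 1/(73255 + 38) = 1/73293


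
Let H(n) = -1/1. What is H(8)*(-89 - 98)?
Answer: 187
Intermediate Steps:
H(n) = -1 (H(n) = -1*1 = -1)
H(8)*(-89 - 98) = -(-89 - 98) = -1*(-187) = 187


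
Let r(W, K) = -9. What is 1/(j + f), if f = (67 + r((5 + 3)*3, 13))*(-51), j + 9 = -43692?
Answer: -1/46659 ≈ -2.1432e-5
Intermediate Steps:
j = -43701 (j = -9 - 43692 = -43701)
f = -2958 (f = (67 - 9)*(-51) = 58*(-51) = -2958)
1/(j + f) = 1/(-43701 - 2958) = 1/(-46659) = -1/46659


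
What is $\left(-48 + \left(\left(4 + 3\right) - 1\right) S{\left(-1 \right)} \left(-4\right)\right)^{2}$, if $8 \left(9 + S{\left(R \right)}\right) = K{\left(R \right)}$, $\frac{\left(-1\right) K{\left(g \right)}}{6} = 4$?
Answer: $57600$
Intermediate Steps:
$K{\left(g \right)} = -24$ ($K{\left(g \right)} = \left(-6\right) 4 = -24$)
$S{\left(R \right)} = -12$ ($S{\left(R \right)} = -9 + \frac{1}{8} \left(-24\right) = -9 - 3 = -12$)
$\left(-48 + \left(\left(4 + 3\right) - 1\right) S{\left(-1 \right)} \left(-4\right)\right)^{2} = \left(-48 + \left(\left(4 + 3\right) - 1\right) \left(-12\right) \left(-4\right)\right)^{2} = \left(-48 + \left(7 - 1\right) \left(-12\right) \left(-4\right)\right)^{2} = \left(-48 + 6 \left(-12\right) \left(-4\right)\right)^{2} = \left(-48 - -288\right)^{2} = \left(-48 + 288\right)^{2} = 240^{2} = 57600$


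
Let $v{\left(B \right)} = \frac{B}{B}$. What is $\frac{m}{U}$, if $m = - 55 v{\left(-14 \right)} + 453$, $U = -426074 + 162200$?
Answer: $- \frac{1}{663} \approx -0.0015083$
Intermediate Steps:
$v{\left(B \right)} = 1$
$U = -263874$
$m = 398$ ($m = \left(-55\right) 1 + 453 = -55 + 453 = 398$)
$\frac{m}{U} = \frac{398}{-263874} = 398 \left(- \frac{1}{263874}\right) = - \frac{1}{663}$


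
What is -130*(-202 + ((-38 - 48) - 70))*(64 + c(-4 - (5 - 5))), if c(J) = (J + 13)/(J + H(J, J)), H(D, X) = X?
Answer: 5852405/2 ≈ 2.9262e+6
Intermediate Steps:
c(J) = (13 + J)/(2*J) (c(J) = (J + 13)/(J + J) = (13 + J)/((2*J)) = (13 + J)*(1/(2*J)) = (13 + J)/(2*J))
-130*(-202 + ((-38 - 48) - 70))*(64 + c(-4 - (5 - 5))) = -130*(-202 + ((-38 - 48) - 70))*(64 + (13 + (-4 - (5 - 5)))/(2*(-4 - (5 - 5)))) = -130*(-202 + (-86 - 70))*(64 + (13 + (-4 - 1*0))/(2*(-4 - 1*0))) = -130*(-202 - 156)*(64 + (13 + (-4 + 0))/(2*(-4 + 0))) = -(-46540)*(64 + (1/2)*(13 - 4)/(-4)) = -(-46540)*(64 + (1/2)*(-1/4)*9) = -(-46540)*(64 - 9/8) = -(-46540)*503/8 = -130*(-90037/4) = 5852405/2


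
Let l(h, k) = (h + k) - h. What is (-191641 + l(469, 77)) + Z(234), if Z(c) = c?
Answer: -191330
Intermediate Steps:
l(h, k) = k
(-191641 + l(469, 77)) + Z(234) = (-191641 + 77) + 234 = -191564 + 234 = -191330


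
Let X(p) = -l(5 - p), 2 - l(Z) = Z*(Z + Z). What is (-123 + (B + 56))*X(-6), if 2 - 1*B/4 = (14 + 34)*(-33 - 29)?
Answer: 2842800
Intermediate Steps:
B = 11912 (B = 8 - 4*(14 + 34)*(-33 - 29) = 8 - 192*(-62) = 8 - 4*(-2976) = 8 + 11904 = 11912)
l(Z) = 2 - 2*Z**2 (l(Z) = 2 - Z*(Z + Z) = 2 - Z*2*Z = 2 - 2*Z**2)
X(p) = -2 + 2*(5 - p)**2 (X(p) = -(2 - 2*(5 - p)**2) = -2 + 2*(5 - p)**2)
(-123 + (B + 56))*X(-6) = (-123 + (11912 + 56))*(-2 + 2*(-5 - 6)**2) = (-123 + 11968)*(-2 + 2*(-11)**2) = 11845*(-2 + 2*121) = 11845*(-2 + 242) = 11845*240 = 2842800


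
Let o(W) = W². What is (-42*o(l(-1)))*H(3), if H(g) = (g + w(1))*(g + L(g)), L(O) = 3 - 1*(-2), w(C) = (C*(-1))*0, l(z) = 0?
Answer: 0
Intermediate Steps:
w(C) = 0 (w(C) = -C*0 = 0)
L(O) = 5 (L(O) = 3 + 2 = 5)
H(g) = g*(5 + g) (H(g) = (g + 0)*(g + 5) = g*(5 + g))
(-42*o(l(-1)))*H(3) = (-42*0²)*(3*(5 + 3)) = (-42*0)*(3*8) = 0*24 = 0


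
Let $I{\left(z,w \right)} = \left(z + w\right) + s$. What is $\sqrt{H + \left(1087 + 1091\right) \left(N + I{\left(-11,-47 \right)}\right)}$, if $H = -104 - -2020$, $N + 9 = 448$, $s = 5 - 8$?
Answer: $20 \sqrt{2063} \approx 908.41$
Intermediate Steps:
$s = -3$ ($s = 5 - 8 = -3$)
$I{\left(z,w \right)} = -3 + w + z$ ($I{\left(z,w \right)} = \left(z + w\right) - 3 = \left(w + z\right) - 3 = -3 + w + z$)
$N = 439$ ($N = -9 + 448 = 439$)
$H = 1916$ ($H = -104 + 2020 = 1916$)
$\sqrt{H + \left(1087 + 1091\right) \left(N + I{\left(-11,-47 \right)}\right)} = \sqrt{1916 + \left(1087 + 1091\right) \left(439 - 61\right)} = \sqrt{1916 + 2178 \left(439 - 61\right)} = \sqrt{1916 + 2178 \cdot 378} = \sqrt{1916 + 823284} = \sqrt{825200} = 20 \sqrt{2063}$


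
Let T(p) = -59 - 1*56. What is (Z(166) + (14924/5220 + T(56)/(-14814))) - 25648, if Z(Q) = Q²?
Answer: 4104599141/2148030 ≈ 1910.9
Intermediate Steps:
T(p) = -115 (T(p) = -59 - 56 = -115)
(Z(166) + (14924/5220 + T(56)/(-14814))) - 25648 = (166² + (14924/5220 - 115/(-14814))) - 25648 = (27556 + (14924*(1/5220) - 115*(-1/14814))) - 25648 = (27556 + (3731/1305 + 115/14814)) - 25648 = (27556 + 6157901/2148030) - 25648 = 59197272581/2148030 - 25648 = 4104599141/2148030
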